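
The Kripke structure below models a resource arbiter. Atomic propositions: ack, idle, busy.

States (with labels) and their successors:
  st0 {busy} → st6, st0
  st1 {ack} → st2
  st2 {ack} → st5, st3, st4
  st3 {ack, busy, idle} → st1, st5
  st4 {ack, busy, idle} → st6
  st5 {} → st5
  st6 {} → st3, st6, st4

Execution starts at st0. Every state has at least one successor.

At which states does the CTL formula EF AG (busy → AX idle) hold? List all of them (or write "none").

States satisfying AG (busy → AX idle): {st5}.
States satisfying EF AG (busy → AX idle): {st0, st1, st2, st3, st4, st5, st6}.

{st0, st1, st2, st3, st4, st5, st6}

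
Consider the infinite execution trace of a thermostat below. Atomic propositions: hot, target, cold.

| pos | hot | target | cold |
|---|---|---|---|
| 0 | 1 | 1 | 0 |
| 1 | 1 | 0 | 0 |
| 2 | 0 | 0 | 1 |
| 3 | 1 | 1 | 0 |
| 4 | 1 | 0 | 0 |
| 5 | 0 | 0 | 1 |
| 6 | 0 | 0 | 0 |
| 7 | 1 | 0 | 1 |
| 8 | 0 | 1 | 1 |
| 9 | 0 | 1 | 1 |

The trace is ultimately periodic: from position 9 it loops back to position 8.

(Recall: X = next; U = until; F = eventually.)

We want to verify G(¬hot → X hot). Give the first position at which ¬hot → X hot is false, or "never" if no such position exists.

Check ¬hot → X hot at each position in order: 0 ✓, 1 ✓, 2 ✓, 3 ✓, 4 ✓.
At position 5 the labels are {cold} and the next position 6 has {}, so ¬hot → X hot is false there. This is the first violation.

5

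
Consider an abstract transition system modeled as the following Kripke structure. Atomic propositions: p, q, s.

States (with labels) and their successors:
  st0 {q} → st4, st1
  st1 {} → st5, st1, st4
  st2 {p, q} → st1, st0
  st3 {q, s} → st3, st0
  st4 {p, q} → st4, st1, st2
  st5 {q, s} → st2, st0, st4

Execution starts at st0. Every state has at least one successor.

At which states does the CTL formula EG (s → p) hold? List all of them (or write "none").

States satisfying s → p: {st0, st1, st2, st4}.
States satisfying EG (s → p): {st0, st1, st2, st4}.

{st0, st1, st2, st4}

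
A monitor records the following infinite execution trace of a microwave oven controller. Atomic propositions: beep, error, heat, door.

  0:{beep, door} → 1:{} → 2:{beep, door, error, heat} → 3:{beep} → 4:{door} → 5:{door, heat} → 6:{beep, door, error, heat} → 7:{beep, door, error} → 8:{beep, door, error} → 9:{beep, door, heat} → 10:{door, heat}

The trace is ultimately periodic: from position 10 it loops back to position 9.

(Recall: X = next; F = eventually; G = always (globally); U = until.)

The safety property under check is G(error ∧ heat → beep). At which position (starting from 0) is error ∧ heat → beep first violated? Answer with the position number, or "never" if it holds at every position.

never

error ∧ heat → beep holds at every position 0..10, and those are all the positions the trace ever visits, so the invariant G(error ∧ heat → beep) is never violated.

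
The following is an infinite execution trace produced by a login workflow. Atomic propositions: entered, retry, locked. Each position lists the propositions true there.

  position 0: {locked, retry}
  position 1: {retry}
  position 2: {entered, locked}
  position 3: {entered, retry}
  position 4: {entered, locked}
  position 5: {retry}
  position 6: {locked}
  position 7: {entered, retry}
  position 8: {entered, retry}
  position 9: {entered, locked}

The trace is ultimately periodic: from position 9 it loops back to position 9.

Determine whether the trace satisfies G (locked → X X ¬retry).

No

locked → X X ¬retry must hold at every position from 0 onward. It fails at position 6, so G (locked → X X ¬retry) is false.
Positions where locked holds: 0, 2, 4, 6, 9.
Check X X ¬retry at each: 0→ok, 2→ok, 4→ok, 6→fails, 9→ok.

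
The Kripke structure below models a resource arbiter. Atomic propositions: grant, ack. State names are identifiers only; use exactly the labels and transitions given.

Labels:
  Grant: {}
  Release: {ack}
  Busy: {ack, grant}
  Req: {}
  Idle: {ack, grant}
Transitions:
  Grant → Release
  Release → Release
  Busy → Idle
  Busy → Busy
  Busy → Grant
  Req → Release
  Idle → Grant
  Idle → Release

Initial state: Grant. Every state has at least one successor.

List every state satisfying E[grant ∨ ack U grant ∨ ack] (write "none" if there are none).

{Release, Busy, Idle}

States satisfying grant ∨ ack: {Release, Busy, Idle}.
States satisfying E[grant ∨ ack U grant ∨ ack]: {Release, Busy, Idle}.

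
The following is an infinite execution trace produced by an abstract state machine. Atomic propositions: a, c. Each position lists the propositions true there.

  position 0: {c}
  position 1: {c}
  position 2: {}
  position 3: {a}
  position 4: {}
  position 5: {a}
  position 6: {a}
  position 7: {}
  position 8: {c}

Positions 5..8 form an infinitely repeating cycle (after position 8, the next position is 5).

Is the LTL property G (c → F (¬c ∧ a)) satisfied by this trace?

c → F (¬c ∧ a) holds at every position 0..8, and those are all positions ever visited, so G (c → F (¬c ∧ a)) holds.
Positions where c holds: 0, 1, 8.
Check F (¬c ∧ a) at each: 0→ok, 1→ok, 8→ok.

Satisfied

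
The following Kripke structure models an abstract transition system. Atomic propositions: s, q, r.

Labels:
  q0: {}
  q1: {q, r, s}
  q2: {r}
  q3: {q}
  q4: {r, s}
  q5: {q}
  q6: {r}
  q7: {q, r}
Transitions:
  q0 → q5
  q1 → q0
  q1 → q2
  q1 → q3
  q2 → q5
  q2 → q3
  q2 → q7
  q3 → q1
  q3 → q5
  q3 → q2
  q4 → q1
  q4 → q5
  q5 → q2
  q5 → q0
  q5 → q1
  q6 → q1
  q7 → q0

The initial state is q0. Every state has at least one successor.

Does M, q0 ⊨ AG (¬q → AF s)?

States satisfying ¬q → AF s: {q1, q3, q4, q5, q6, q7}.
States satisfying AG (¬q → AF s): ∅.
q0 is reachable from q0 and violates ¬q → AF s, so AG fails at q0.
q0 ∉ Sat(AG (¬q → AF s)).

Does not hold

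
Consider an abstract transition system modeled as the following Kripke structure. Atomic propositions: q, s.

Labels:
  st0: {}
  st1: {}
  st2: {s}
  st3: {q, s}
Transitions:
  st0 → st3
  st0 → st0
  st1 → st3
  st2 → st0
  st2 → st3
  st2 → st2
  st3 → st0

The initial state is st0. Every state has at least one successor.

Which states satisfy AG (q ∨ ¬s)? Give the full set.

States satisfying q ∨ ¬s: {st0, st1, st3}.
States satisfying AG (q ∨ ¬s): {st0, st1, st3}.

{st0, st1, st3}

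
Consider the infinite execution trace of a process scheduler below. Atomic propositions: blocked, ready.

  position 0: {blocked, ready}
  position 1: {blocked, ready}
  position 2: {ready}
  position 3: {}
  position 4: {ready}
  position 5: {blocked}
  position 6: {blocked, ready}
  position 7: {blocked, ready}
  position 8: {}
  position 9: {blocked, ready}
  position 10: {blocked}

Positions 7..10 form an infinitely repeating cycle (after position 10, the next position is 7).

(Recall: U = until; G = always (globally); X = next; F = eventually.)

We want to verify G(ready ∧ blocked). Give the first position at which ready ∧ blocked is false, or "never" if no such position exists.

2

Check ready ∧ blocked at each position in order: 0 ✓, 1 ✓.
At position 2 the labels are {ready}, so ready ∧ blocked is false there. This is the first violation.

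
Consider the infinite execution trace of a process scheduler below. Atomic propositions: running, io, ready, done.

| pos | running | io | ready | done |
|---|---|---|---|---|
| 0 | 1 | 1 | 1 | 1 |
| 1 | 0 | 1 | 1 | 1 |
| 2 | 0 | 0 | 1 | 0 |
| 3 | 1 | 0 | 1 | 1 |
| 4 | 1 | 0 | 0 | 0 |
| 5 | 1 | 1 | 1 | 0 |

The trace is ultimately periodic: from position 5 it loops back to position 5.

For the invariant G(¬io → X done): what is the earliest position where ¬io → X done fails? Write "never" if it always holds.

Check ¬io → X done at each position in order: 0 ✓, 1 ✓, 2 ✓.
At position 3 the labels are {done, ready, running} and the next position 4 has {running}, so ¬io → X done is false there. This is the first violation.

3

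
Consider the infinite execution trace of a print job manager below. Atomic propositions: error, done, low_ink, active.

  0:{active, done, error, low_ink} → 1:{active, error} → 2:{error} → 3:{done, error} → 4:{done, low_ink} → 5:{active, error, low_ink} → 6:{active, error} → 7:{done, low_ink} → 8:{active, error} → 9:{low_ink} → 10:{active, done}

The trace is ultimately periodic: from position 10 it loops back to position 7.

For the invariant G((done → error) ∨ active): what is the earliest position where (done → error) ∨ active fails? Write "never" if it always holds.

4

Check (done → error) ∨ active at each position in order: 0 ✓, 1 ✓, 2 ✓, 3 ✓.
At position 4 the labels are {done, low_ink}, so (done → error) ∨ active is false there. This is the first violation.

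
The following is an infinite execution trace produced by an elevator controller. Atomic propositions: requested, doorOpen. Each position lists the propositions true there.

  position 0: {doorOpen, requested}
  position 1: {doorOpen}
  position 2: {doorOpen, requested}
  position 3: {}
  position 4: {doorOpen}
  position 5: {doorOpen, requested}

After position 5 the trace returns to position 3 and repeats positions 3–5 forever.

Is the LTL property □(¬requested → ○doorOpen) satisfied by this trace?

Satisfied

¬requested → ○doorOpen holds at every position 0..5, and those are all positions ever visited, so □(¬requested → ○doorOpen) holds.
Positions where ¬requested holds: 1, 3, 4.
Check ○doorOpen at each: 1→ok, 3→ok, 4→ok.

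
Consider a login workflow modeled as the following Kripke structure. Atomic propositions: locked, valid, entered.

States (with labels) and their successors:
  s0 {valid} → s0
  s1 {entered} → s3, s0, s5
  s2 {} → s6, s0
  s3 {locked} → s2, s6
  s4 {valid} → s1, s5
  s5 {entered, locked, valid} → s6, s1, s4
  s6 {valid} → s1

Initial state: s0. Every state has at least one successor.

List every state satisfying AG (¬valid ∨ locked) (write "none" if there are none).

States satisfying ¬valid ∨ locked: {s1, s2, s3, s5}.
States satisfying AG (¬valid ∨ locked): ∅.

none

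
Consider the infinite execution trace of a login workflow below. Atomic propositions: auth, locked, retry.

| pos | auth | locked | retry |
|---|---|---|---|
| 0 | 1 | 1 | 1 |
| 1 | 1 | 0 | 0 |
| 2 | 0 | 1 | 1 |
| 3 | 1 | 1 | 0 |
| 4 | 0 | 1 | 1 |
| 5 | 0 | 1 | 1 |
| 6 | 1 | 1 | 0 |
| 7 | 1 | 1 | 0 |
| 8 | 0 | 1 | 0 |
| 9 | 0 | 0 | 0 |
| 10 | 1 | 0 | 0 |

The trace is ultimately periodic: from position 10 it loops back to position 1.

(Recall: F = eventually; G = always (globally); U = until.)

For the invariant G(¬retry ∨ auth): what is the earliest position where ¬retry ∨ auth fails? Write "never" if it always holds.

2

Check ¬retry ∨ auth at each position in order: 0 ✓, 1 ✓.
At position 2 the labels are {locked, retry}, so ¬retry ∨ auth is false there. This is the first violation.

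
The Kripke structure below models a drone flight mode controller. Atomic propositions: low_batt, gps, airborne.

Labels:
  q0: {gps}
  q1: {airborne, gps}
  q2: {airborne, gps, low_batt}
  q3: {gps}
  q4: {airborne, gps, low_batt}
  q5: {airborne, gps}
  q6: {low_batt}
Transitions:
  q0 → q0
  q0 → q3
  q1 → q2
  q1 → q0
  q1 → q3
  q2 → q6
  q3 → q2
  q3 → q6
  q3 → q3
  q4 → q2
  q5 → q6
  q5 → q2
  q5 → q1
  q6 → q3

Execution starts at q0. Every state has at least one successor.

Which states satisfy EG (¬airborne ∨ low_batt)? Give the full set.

{q0, q2, q3, q4, q6}

States satisfying ¬airborne ∨ low_batt: {q0, q2, q3, q4, q6}.
States satisfying EG (¬airborne ∨ low_batt): {q0, q2, q3, q4, q6}.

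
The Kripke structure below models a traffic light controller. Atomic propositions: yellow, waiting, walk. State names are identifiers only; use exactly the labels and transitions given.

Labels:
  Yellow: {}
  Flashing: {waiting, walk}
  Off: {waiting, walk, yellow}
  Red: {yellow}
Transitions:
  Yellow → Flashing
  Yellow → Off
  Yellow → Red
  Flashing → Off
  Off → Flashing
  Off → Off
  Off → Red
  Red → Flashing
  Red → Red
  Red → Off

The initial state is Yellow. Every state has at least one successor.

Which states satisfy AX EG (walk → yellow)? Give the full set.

{Flashing}

States satisfying EG (walk → yellow): {Yellow, Off, Red}.
States satisfying AX EG (walk → yellow): {Flashing}.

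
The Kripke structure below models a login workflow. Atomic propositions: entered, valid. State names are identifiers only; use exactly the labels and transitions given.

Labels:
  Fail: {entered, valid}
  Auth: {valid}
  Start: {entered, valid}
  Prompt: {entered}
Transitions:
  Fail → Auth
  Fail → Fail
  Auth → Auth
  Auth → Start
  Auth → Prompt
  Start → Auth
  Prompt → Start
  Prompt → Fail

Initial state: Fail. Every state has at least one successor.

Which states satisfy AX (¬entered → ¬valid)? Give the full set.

States satisfying ¬entered → ¬valid: {Fail, Start, Prompt}.
States satisfying AX (¬entered → ¬valid): {Prompt}.

{Prompt}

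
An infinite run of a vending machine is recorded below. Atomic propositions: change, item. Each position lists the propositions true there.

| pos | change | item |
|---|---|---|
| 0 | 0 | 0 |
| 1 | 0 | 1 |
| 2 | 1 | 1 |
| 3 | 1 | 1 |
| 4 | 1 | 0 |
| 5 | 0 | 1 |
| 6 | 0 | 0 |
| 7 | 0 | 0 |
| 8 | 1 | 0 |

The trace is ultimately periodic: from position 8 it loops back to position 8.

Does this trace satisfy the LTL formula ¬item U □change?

Walking from position 0: at position 1, □change has not yet held and ¬item fails, so ¬item U □change is false.

No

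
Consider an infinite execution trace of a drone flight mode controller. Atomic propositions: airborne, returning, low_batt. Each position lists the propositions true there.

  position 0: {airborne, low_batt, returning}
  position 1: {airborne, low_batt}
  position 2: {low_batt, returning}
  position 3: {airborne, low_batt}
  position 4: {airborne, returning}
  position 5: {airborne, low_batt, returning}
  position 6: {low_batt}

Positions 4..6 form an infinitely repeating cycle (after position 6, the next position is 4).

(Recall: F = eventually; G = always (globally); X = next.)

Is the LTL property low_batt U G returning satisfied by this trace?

Violated

Walking from position 0: at position 4, G returning has not yet held and low_batt fails, so low_batt U G returning is false.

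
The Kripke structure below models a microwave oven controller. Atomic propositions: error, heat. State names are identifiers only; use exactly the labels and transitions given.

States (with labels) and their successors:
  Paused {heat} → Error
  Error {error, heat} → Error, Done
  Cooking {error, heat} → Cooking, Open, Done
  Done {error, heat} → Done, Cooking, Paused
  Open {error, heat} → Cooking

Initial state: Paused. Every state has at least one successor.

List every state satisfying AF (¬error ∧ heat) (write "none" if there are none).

{Paused}

States satisfying ¬error ∧ heat: {Paused}.
States satisfying AF (¬error ∧ heat): {Paused}.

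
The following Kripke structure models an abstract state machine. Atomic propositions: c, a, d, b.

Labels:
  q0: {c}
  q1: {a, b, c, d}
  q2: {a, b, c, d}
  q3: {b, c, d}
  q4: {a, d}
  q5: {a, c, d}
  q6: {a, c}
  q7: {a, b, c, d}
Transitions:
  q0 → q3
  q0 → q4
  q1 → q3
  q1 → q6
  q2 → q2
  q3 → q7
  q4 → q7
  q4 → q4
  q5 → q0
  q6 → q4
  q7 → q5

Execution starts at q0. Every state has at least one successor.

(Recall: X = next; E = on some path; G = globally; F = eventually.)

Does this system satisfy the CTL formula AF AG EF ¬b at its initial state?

States satisfying AG EF ¬b: {q0, q1, q3, q4, q5, q6, q7}.
States satisfying AF AG EF ¬b: {q0, q1, q3, q4, q5, q6, q7}.
q0 ∈ Sat(AF AG EF ¬b).

Satisfied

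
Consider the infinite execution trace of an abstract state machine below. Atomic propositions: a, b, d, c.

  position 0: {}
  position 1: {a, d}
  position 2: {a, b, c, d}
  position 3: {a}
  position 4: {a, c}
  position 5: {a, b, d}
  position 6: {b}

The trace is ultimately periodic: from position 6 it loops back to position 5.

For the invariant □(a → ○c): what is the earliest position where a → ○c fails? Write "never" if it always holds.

Check a → ○c at each position in order: 0 ✓, 1 ✓.
At position 2 the labels are {a, b, c, d} and the next position 3 has {a}, so a → ○c is false there. This is the first violation.

2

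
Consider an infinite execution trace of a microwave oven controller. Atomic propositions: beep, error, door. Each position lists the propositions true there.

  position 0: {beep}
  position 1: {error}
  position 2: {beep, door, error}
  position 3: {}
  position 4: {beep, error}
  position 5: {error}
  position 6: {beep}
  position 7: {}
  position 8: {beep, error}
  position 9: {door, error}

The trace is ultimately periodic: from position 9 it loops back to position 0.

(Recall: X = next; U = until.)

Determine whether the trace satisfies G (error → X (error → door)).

Violated

error → X (error → door) must hold at every position from 0 onward. It fails at position 4, so G (error → X (error → door)) is false.
Positions where error holds: 1, 2, 4, 5, 8, 9.
Check X (error → door) at each: 1→ok, 2→ok, 4→fails, 5→ok, 8→ok, 9→ok.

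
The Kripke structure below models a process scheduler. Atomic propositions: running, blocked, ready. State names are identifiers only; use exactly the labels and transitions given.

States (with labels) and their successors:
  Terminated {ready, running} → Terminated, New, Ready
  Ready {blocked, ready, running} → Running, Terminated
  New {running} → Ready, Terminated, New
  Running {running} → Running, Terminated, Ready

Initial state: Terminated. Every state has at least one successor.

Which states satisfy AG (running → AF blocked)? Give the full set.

none

States satisfying running → AF blocked: {Ready}.
States satisfying AG (running → AF blocked): ∅.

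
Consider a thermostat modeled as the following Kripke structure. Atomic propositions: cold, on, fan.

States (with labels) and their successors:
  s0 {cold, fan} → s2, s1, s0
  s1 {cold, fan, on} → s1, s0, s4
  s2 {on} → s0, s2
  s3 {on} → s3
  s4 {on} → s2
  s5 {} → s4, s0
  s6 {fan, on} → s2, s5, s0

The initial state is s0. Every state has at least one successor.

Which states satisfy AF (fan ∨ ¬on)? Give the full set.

{s0, s1, s5, s6}

States satisfying fan ∨ ¬on: {s0, s1, s5, s6}.
States satisfying AF (fan ∨ ¬on): {s0, s1, s5, s6}.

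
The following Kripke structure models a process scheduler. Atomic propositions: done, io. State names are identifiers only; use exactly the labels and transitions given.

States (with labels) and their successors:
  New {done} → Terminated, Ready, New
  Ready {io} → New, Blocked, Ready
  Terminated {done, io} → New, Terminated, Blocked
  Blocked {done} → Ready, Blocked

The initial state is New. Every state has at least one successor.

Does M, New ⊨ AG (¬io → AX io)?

States satisfying ¬io → AX io: {Ready, Terminated}.
States satisfying AG (¬io → AX io): ∅.
Blocked is reachable from New and violates ¬io → AX io, so AG fails at New.
New ∉ Sat(AG (¬io → AX io)).

No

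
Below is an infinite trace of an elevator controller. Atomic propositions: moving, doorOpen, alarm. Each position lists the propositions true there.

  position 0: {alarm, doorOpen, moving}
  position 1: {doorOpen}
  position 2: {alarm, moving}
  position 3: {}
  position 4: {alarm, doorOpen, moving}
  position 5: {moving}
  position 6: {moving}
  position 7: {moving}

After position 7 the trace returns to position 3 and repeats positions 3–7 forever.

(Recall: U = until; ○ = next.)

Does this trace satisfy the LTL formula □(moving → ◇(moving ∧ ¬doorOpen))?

moving → ◇(moving ∧ ¬doorOpen) holds at every position 0..7, and those are all positions ever visited, so □(moving → ◇(moving ∧ ¬doorOpen)) holds.
Positions where moving holds: 0, 2, 4, 5, 6, 7.
Check ◇(moving ∧ ¬doorOpen) at each: 0→ok, 2→ok, 4→ok, 5→ok, 6→ok, 7→ok.

Holds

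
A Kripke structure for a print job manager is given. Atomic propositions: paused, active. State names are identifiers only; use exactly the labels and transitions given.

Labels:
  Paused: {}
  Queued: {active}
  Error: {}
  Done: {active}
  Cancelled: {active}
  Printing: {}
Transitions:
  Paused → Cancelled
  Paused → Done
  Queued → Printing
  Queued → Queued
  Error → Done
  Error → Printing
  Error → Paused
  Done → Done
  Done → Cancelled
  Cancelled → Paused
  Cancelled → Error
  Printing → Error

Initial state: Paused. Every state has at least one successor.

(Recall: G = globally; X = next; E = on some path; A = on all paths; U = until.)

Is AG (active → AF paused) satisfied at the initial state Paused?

States satisfying active → AF paused: {Paused, Error, Printing}.
States satisfying AG (active → AF paused): ∅.
Cancelled is reachable from Paused and violates active → AF paused, so AG fails at Paused.
Paused ∉ Sat(AG (active → AF paused)).

Does not hold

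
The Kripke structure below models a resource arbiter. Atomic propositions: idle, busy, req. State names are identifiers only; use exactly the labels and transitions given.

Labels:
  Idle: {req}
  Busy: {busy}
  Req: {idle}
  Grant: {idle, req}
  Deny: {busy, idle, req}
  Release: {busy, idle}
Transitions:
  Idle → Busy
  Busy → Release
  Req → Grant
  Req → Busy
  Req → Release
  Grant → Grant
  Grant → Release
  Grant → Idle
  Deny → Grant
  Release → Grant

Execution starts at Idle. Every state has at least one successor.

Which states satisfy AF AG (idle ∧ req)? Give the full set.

States satisfying AG (idle ∧ req): ∅.
States satisfying AF AG (idle ∧ req): ∅.

none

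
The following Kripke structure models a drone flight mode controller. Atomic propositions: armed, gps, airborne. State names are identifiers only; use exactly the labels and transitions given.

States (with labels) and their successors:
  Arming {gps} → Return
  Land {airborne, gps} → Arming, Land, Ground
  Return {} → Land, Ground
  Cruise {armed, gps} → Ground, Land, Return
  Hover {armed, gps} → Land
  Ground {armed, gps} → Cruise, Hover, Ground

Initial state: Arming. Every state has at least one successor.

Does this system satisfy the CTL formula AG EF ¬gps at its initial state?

States satisfying EF ¬gps: {Arming, Land, Return, Cruise, Hover, Ground}.
States satisfying AG EF ¬gps: {Arming, Land, Return, Cruise, Hover, Ground}.
Every state reachable from Arming satisfies EF ¬gps.
Arming ∈ Sat(AG EF ¬gps).

Yes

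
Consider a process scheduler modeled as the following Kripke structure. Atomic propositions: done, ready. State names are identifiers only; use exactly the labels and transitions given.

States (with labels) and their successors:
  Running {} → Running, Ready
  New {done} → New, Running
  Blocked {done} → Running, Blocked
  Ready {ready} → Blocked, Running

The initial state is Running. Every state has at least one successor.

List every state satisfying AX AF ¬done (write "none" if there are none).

States satisfying AF ¬done: {Running, Ready}.
States satisfying AX AF ¬done: {Running}.

{Running}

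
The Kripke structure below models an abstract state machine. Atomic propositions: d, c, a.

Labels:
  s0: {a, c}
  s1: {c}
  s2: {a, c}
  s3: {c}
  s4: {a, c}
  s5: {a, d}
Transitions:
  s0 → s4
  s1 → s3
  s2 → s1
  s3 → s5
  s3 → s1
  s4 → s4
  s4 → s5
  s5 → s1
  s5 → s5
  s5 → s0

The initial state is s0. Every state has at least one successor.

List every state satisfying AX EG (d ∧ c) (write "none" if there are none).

States satisfying EG (d ∧ c): ∅.
States satisfying AX EG (d ∧ c): ∅.

none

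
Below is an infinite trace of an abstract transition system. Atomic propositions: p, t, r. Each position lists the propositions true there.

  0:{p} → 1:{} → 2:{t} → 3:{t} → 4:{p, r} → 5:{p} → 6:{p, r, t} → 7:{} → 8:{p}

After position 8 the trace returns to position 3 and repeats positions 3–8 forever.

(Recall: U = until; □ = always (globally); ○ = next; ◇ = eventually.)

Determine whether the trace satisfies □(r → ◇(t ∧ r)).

Satisfied

r → ◇(t ∧ r) holds at every position 0..8, and those are all positions ever visited, so □(r → ◇(t ∧ r)) holds.
Positions where r holds: 4, 6.
Check ◇(t ∧ r) at each: 4→ok, 6→ok.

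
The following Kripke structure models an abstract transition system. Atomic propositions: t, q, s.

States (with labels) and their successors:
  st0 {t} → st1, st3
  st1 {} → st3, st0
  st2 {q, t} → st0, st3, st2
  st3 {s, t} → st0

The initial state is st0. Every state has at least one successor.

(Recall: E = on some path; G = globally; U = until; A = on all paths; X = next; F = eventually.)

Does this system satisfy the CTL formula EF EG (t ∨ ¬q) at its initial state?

States satisfying EG (t ∨ ¬q): {st0, st1, st2, st3}.
States satisfying EF EG (t ∨ ¬q): {st0, st1, st2, st3}.
Some path from st0 reaches a state where EG (t ∨ ¬q) holds.
st0 ∈ Sat(EF EG (t ∨ ¬q)).

Satisfied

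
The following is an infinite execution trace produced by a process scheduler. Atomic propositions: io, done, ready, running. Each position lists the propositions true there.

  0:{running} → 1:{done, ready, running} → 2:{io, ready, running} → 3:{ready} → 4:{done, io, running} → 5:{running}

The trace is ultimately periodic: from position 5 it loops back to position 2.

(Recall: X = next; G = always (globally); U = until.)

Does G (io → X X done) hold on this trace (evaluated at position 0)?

Does not hold

io → X X done must hold at every position from 0 onward. It fails at position 4, so G (io → X X done) is false.
Positions where io holds: 2, 4.
Check X X done at each: 2→ok, 4→fails.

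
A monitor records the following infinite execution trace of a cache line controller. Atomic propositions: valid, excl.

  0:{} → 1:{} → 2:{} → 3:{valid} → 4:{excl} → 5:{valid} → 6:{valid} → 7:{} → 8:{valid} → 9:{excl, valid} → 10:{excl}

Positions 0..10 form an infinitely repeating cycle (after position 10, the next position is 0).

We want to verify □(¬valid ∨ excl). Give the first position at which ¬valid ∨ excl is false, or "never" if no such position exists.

Check ¬valid ∨ excl at each position in order: 0 ✓, 1 ✓, 2 ✓.
At position 3 the labels are {valid}, so ¬valid ∨ excl is false there. This is the first violation.

3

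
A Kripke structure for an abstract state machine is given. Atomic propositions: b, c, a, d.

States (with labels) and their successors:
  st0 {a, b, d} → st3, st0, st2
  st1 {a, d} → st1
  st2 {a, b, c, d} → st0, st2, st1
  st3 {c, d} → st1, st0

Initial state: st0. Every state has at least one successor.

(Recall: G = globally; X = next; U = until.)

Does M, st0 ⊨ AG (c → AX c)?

No

States satisfying c → AX c: {st0, st1}.
States satisfying AG (c → AX c): {st1}.
st2 is reachable from st0 and violates c → AX c, so AG fails at st0.
st0 ∉ Sat(AG (c → AX c)).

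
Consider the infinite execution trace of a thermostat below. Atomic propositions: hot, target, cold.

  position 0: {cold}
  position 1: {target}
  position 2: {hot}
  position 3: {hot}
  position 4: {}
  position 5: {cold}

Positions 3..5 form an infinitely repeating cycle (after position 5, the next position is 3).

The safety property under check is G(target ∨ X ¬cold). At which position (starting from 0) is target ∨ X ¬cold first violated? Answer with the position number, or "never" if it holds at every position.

Check target ∨ X ¬cold at each position in order: 0 ✓, 1 ✓, 2 ✓, 3 ✓.
At position 4 the labels are {} and the next position 5 has {cold}, so target ∨ X ¬cold is false there. This is the first violation.

4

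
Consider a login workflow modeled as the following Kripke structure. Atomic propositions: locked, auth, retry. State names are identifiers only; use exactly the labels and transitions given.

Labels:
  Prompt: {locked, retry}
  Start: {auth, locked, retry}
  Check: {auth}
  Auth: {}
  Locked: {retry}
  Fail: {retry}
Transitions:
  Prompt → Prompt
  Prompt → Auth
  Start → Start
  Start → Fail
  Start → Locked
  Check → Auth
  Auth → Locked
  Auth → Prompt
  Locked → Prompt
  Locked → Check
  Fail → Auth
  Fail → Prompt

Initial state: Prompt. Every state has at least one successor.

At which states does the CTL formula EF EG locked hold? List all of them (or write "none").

States satisfying EG locked: {Prompt, Start}.
States satisfying EF EG locked: {Prompt, Start, Check, Auth, Locked, Fail}.

{Prompt, Start, Check, Auth, Locked, Fail}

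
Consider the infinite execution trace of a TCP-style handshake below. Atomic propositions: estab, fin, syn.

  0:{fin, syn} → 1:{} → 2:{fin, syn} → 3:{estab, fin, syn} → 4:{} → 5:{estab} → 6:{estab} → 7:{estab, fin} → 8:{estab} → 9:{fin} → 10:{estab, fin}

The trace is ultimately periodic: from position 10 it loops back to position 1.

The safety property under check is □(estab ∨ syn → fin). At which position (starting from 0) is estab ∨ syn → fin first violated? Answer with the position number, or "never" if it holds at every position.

5

Check estab ∨ syn → fin at each position in order: 0 ✓, 1 ✓, 2 ✓, 3 ✓, 4 ✓.
At position 5 the labels are {estab}, so estab ∨ syn → fin is false there. This is the first violation.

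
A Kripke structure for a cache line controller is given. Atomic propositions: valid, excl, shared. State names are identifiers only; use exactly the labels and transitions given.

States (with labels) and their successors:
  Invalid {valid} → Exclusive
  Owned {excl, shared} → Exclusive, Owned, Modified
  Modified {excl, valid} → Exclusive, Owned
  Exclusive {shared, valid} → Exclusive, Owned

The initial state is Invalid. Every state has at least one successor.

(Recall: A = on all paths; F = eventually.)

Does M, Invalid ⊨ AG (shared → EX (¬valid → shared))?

Yes

States satisfying shared → EX (¬valid → shared): {Invalid, Owned, Modified, Exclusive}.
States satisfying AG (shared → EX (¬valid → shared)): {Invalid, Owned, Modified, Exclusive}.
Every state reachable from Invalid satisfies shared → EX (¬valid → shared).
Invalid ∈ Sat(AG (shared → EX (¬valid → shared))).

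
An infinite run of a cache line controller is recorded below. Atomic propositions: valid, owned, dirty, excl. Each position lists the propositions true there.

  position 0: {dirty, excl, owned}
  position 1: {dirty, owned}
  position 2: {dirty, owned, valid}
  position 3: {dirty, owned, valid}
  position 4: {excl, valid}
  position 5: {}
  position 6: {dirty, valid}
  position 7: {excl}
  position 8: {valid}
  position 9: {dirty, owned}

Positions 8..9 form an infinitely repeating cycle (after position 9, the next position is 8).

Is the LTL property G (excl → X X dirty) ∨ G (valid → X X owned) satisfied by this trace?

Holds

excl → X X dirty holds at every position 0..9, and those are all positions ever visited, so G (excl → X X dirty) holds.
Positions where excl holds: 0, 4, 7.
Check X X dirty at each: 0→ok, 4→ok, 7→ok.
valid → X X owned must hold at every position from 0 onward. It fails at position 2, so G (valid → X X owned) is false.
Positions where valid holds: 2, 3, 4, 6, 8.
Check X X owned at each: 2→fails, 3→fails, 4→fails, 6→fails, 8→fails.
At position 0: G (excl → X X dirty) is true; G (valid → X X owned) is false; so G (excl → X X dirty) ∨ G (valid → X X owned) is true.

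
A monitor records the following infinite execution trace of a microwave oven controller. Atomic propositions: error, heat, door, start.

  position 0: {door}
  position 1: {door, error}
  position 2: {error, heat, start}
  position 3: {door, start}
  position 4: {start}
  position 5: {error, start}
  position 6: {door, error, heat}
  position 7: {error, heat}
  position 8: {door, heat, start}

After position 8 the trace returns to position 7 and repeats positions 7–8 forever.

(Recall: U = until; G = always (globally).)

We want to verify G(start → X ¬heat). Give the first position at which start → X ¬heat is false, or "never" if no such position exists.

Check start → X ¬heat at each position in order: 0 ✓, 1 ✓, 2 ✓, 3 ✓, 4 ✓.
At position 5 the labels are {error, start} and the next position 6 has {door, error, heat}, so start → X ¬heat is false there. This is the first violation.

5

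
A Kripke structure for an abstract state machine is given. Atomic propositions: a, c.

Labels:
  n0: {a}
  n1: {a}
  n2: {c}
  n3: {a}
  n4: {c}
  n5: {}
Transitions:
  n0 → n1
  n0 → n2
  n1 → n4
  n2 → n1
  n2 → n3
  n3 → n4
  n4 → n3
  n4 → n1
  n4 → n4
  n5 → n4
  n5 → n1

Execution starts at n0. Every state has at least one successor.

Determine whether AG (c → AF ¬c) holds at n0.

States satisfying c → AF ¬c: {n0, n1, n2, n3, n5}.
States satisfying AG (c → AF ¬c): ∅.
n4 is reachable from n0 and violates c → AF ¬c, so AG fails at n0.
n0 ∉ Sat(AG (c → AF ¬c)).

Does not hold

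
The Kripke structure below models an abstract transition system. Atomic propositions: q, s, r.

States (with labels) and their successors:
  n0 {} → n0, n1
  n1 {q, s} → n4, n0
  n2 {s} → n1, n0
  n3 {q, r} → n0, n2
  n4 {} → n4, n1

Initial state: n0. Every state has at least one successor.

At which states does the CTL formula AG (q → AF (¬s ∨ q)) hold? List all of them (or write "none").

{n0, n1, n2, n3, n4}

States satisfying q → AF (¬s ∨ q): {n0, n1, n2, n3, n4}.
States satisfying AG (q → AF (¬s ∨ q)): {n0, n1, n2, n3, n4}.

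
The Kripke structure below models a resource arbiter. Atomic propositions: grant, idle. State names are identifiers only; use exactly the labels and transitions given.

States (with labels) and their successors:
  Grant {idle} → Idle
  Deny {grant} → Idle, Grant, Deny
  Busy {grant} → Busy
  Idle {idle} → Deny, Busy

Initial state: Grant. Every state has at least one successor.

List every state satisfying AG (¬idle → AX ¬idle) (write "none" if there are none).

States satisfying ¬idle → AX ¬idle: {Grant, Busy, Idle}.
States satisfying AG (¬idle → AX ¬idle): {Busy}.

{Busy}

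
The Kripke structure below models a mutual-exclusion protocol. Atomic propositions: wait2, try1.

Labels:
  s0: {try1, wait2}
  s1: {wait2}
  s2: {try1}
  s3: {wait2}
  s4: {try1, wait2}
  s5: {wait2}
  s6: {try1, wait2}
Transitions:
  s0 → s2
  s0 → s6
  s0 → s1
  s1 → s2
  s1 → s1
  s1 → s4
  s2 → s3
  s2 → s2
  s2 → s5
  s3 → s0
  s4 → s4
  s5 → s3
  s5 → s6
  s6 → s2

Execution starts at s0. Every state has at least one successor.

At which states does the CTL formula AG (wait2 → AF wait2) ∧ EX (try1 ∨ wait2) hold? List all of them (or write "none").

{s0, s1, s2, s3, s4, s5, s6}

States satisfying wait2 → AF wait2: {s0, s1, s2, s3, s4, s5, s6}.
States satisfying AG (wait2 → AF wait2): {s0, s1, s2, s3, s4, s5, s6}.
States satisfying try1 ∨ wait2: {s0, s1, s2, s3, s4, s5, s6}.
States satisfying EX (try1 ∨ wait2): {s0, s1, s2, s3, s4, s5, s6}.
States satisfying AG (wait2 → AF wait2) ∧ EX (try1 ∨ wait2): {s0, s1, s2, s3, s4, s5, s6}.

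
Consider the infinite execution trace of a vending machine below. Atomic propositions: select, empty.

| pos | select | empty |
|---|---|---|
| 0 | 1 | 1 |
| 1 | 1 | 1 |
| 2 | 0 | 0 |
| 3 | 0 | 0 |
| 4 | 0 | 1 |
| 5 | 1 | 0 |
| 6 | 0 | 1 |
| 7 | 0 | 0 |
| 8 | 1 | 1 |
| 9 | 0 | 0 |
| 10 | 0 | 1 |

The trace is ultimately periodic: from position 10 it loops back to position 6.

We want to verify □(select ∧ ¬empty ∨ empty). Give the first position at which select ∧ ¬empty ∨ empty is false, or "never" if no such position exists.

2

Check select ∧ ¬empty ∨ empty at each position in order: 0 ✓, 1 ✓.
At position 2 the labels are {}, so select ∧ ¬empty ∨ empty is false there. This is the first violation.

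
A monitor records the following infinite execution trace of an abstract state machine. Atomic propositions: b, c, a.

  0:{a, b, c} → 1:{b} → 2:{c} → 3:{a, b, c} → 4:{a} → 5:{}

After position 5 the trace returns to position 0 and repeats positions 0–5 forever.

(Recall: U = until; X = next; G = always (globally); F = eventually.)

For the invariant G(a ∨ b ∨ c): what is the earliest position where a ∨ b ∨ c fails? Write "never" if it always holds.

Check a ∨ b ∨ c at each position in order: 0 ✓, 1 ✓, 2 ✓, 3 ✓, 4 ✓.
At position 5 the labels are {}, so a ∨ b ∨ c is false there. This is the first violation.

5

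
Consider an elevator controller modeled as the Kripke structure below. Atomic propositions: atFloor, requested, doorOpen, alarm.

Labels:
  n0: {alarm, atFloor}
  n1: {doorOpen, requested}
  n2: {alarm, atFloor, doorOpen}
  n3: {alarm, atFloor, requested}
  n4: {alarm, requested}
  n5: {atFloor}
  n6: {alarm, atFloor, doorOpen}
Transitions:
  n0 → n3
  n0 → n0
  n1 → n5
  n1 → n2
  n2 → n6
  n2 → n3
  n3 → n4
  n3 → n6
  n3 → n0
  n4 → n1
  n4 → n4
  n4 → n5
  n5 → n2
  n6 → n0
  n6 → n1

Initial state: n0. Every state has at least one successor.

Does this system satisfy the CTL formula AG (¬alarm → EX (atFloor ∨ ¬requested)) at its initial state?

States satisfying ¬alarm → EX (atFloor ∨ ¬requested): {n0, n1, n2, n3, n4, n5, n6}.
States satisfying AG (¬alarm → EX (atFloor ∨ ¬requested)): {n0, n1, n2, n3, n4, n5, n6}.
Every state reachable from n0 satisfies ¬alarm → EX (atFloor ∨ ¬requested).
n0 ∈ Sat(AG (¬alarm → EX (atFloor ∨ ¬requested))).

Satisfied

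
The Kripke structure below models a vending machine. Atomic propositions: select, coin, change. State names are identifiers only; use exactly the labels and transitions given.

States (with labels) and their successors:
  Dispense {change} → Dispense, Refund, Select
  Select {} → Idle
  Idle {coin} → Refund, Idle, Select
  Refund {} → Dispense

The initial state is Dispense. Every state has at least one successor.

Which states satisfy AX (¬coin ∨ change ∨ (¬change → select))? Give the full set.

States satisfying ¬coin ∨ change ∨ (¬change → select): {Dispense, Select, Refund}.
States satisfying AX (¬coin ∨ change ∨ (¬change → select)): {Dispense, Refund}.

{Dispense, Refund}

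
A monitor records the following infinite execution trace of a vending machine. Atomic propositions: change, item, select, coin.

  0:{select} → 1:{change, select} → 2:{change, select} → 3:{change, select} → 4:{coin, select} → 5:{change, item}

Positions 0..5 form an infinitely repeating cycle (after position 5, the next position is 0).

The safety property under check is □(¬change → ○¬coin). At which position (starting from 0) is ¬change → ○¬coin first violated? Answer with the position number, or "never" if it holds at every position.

¬change → ○¬coin holds at every position 0..5, and those are all the positions the trace ever visits, so the invariant □(¬change → ○¬coin) is never violated.

never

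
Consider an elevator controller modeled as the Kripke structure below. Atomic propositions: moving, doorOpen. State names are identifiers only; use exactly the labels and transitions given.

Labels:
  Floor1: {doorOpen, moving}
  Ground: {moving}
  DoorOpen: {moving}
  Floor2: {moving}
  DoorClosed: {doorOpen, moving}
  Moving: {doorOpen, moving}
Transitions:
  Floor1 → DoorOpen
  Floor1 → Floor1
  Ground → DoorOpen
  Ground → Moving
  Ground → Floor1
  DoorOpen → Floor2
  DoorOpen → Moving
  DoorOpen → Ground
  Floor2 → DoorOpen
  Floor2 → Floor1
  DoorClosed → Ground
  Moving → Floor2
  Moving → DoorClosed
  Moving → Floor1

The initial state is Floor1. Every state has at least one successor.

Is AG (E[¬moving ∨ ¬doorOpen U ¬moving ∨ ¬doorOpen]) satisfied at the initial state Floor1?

States satisfying E[¬moving ∨ ¬doorOpen U ¬moving ∨ ¬doorOpen]: {Ground, DoorOpen, Floor2}.
States satisfying AG (E[¬moving ∨ ¬doorOpen U ¬moving ∨ ¬doorOpen]): ∅.
DoorClosed is reachable from Floor1 and violates E[¬moving ∨ ¬doorOpen U ¬moving ∨ ¬doorOpen], so AG fails at Floor1.
Floor1 ∉ Sat(AG (E[¬moving ∨ ¬doorOpen U ¬moving ∨ ¬doorOpen])).

Violated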